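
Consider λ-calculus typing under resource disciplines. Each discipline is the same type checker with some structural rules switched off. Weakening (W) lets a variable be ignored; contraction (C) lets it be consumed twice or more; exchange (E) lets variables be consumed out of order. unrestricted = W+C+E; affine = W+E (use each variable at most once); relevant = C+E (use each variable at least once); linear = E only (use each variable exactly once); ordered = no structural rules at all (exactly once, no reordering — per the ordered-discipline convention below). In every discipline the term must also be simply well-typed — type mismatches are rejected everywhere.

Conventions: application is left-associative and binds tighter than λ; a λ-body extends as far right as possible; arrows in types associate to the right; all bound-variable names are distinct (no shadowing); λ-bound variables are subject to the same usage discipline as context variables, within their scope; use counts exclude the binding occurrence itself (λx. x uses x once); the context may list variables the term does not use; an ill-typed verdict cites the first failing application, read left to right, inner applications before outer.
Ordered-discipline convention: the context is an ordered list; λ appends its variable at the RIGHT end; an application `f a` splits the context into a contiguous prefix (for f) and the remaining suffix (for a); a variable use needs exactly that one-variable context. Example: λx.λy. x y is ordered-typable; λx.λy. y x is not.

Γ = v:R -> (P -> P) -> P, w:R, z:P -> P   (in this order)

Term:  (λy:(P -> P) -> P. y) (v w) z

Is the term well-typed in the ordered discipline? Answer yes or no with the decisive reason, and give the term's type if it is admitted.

yes — v, w, z, y: once each, no exchange needed; term : P
counts: v: 1, w: 1, z: 1, y (bound): 1
left-to-right use order: y, v, w, z
typing: well-typed at P
summary: ordered ✓, linear ✓, affine ✓, relevant ✓, unrestricted ✓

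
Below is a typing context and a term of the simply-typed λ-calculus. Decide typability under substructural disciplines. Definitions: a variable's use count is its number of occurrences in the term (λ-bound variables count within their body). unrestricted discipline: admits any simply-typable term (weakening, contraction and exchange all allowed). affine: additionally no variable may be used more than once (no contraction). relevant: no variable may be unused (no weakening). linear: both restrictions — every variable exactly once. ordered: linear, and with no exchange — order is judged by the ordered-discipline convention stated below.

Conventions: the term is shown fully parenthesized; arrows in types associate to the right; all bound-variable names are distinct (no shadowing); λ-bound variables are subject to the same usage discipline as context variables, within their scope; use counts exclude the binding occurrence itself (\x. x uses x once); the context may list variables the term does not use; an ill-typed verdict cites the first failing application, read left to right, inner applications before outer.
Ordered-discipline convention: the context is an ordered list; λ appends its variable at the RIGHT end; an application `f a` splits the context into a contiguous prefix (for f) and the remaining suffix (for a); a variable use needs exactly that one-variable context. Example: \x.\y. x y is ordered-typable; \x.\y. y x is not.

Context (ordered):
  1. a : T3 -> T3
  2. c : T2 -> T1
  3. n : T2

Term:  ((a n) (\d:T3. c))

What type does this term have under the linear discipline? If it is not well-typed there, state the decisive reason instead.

not well-typed under linear — the type mismatch rejects it
use counts: a: 1×, c: 1×, n: 1×, d [bound]: 0×
order of uses: a, n, c
typing: ill-typed: a function awaiting T3 gets T2
across the five disciplines: ordered ✗ · linear ✗ · affine ✗ · relevant ✗ · unrestricted ✗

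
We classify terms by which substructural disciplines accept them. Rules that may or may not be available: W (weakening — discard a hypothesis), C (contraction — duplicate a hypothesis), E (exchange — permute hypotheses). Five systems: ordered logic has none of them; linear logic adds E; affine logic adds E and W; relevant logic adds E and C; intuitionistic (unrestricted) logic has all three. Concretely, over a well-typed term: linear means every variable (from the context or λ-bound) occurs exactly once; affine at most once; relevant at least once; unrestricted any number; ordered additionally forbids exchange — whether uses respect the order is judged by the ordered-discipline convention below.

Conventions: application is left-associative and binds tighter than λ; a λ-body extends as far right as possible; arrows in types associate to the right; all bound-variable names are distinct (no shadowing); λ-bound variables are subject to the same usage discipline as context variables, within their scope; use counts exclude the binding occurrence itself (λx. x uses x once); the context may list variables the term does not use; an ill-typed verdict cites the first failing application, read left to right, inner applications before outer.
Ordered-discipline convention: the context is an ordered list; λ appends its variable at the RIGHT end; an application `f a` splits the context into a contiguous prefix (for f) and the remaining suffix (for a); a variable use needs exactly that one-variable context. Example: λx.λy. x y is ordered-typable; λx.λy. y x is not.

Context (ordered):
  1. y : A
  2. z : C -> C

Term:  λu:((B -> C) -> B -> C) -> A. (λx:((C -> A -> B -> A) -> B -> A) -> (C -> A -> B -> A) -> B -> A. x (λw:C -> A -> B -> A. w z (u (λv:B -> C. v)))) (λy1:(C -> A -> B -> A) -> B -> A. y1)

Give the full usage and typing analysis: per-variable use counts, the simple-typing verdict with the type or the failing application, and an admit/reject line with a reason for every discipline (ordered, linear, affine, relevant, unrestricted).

variable uses: y: 0×, z: 1×, u (bound): 1×, x (bound): 1×, w (bound): 1×, v (bound): 1×, y1 (bound): 1×
left-to-right use order: x, w, z, u, v, y1
typing: ill-typed: argument of type C -> C where C is required
ordered: ✗, a type mismatch blocks all five
linear: ✗, the type mismatch rejects it
affine: ✗, not simply typable
relevant: ✗, fails simple typing
unrestricted: ✗, a type mismatch blocks all five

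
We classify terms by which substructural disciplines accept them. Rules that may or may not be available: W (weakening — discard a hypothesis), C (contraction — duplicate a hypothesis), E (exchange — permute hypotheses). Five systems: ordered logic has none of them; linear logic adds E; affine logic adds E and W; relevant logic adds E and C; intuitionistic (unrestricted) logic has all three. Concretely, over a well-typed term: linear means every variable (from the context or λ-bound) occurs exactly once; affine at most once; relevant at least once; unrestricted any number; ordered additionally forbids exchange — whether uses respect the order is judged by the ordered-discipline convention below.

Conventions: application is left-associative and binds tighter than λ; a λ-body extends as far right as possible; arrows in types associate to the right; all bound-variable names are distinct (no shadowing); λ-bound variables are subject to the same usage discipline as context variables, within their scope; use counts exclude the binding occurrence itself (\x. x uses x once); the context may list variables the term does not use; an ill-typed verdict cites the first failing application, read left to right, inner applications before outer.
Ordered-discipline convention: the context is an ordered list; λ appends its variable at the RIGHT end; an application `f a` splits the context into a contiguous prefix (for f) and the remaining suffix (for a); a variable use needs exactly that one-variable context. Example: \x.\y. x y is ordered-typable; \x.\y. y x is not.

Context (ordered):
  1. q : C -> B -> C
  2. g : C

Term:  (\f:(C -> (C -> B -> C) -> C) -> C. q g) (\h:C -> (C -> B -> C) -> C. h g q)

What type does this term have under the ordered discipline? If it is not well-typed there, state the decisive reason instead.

not well-typed under ordered — repeated use of q ×2, g ×2; f left unused
use counts: q: 2×; g: 2×; f (λ-bound): 0×; h (λ-bound): 1×
uses in reading order: q, g, h, g, q
typing: well-typed — term : B -> C
per-discipline verdicts: ordered ✗ | linear ✗ | affine ✗ | relevant ✗ | unrestricted ✓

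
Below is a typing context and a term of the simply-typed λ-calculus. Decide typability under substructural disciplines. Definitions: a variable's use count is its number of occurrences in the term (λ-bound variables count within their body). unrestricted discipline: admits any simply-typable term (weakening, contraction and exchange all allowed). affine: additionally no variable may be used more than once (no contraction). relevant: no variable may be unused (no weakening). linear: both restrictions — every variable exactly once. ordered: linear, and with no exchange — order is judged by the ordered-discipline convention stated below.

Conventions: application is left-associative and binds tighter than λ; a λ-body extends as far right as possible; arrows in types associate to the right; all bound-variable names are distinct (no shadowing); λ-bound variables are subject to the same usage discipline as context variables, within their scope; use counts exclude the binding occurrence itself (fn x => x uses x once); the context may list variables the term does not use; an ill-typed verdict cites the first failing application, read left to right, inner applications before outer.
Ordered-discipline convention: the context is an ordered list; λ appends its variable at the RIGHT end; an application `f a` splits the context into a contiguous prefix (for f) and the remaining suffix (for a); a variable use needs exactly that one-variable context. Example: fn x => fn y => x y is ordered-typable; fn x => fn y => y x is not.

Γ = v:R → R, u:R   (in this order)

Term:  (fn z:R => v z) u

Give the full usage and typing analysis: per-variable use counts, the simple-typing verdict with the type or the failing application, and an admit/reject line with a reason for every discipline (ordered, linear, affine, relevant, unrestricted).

use counts: v=1, u=1, z [bound]=1
left-to-right use order: v, z, u
typing: the term checks, with type R
ordered: ✓ — one use each (v, u, z); ordered split holds
linear: ✓ — v, u, z: one use apiece
affine: ✓ — none of v, u, z used more than once
relevant: ✓ — none of v, u, z goes unused
unrestricted: ✓ — type-checks (R) and nothing is barred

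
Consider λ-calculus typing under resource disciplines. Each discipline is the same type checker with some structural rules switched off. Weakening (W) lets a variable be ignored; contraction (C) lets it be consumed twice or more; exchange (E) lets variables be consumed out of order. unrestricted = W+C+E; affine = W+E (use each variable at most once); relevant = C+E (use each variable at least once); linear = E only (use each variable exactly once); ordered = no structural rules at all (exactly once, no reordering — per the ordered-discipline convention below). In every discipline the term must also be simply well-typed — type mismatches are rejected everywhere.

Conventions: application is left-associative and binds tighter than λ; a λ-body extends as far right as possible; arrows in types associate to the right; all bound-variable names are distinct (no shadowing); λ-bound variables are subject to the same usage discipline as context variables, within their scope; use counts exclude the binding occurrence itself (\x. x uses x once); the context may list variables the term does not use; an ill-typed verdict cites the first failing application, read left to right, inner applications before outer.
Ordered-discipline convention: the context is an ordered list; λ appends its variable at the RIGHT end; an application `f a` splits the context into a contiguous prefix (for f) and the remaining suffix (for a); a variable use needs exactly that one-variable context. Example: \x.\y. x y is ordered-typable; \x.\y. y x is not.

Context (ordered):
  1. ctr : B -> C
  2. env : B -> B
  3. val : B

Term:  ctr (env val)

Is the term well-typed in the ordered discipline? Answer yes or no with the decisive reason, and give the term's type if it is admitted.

yes — one use each (ctr, env, val); ordered split holds; term : C
counts: ctr: 1; env: 1; val: 1
order of uses: ctr, env, val
typing: well-typed — term : C
per-discipline verdicts: ordered ✓ · linear ✓ · affine ✓ · relevant ✓ · unrestricted ✓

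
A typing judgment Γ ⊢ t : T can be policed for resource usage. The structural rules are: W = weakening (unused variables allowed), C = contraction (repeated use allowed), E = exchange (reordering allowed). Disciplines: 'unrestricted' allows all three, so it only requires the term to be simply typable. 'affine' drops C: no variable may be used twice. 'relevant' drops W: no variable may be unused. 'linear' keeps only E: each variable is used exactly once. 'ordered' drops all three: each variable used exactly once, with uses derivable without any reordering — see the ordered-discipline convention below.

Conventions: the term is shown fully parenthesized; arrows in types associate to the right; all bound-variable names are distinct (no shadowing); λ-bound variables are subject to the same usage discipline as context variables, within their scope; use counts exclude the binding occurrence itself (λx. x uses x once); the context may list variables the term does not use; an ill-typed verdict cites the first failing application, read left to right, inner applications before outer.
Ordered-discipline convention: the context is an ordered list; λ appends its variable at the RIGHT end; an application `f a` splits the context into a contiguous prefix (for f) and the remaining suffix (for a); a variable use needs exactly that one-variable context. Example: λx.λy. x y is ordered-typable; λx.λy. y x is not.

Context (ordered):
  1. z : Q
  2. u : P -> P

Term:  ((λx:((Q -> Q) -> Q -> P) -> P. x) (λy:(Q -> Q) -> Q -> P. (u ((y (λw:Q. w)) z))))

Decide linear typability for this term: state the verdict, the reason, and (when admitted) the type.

yes — each of z, u, x, y, w used exactly once; term : ((Q -> Q) -> Q -> P) -> P
use counts: z: 1×; u: 1×; x [bound]: 1×; y [bound]: 1×; w [bound]: 1×
uses in reading order: x, u, y, w, z
typing: ✓ — ((Q -> Q) -> Q -> P) -> P
per-discipline verdicts: ordered ✗ · linear ✓ · affine ✓ · relevant ✓ · unrestricted ✓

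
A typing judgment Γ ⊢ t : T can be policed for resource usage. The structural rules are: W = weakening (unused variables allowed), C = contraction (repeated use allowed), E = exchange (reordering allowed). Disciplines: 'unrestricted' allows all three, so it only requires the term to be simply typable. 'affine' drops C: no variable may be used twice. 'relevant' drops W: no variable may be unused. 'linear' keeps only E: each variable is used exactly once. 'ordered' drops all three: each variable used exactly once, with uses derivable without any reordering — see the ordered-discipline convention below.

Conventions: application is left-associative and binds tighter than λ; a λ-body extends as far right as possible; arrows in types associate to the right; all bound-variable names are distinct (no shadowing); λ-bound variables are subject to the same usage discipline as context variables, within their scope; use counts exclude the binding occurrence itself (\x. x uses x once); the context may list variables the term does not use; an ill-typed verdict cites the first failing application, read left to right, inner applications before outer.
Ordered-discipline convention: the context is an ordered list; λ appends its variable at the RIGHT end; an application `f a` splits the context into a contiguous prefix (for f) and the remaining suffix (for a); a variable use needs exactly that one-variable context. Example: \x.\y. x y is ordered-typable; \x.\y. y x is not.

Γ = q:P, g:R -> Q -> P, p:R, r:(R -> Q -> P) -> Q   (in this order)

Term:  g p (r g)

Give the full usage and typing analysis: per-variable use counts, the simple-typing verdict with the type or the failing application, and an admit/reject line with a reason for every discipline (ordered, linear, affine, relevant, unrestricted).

usage: q ×0, g ×2, p ×1, r ×1
use order (left to right): g, p, r, g
typing: the term checks, with type P
ordered: ✗, g ×2 used more than once (contraction); q never used (weakening)
linear: ✗, g ×2 used more than once (contraction); q never used (weakening)
affine: ✗, g ×2 used more than once (contraction)
relevant: ✗, q never used (weakening)
unrestricted: ✓, typability at P is all that's needed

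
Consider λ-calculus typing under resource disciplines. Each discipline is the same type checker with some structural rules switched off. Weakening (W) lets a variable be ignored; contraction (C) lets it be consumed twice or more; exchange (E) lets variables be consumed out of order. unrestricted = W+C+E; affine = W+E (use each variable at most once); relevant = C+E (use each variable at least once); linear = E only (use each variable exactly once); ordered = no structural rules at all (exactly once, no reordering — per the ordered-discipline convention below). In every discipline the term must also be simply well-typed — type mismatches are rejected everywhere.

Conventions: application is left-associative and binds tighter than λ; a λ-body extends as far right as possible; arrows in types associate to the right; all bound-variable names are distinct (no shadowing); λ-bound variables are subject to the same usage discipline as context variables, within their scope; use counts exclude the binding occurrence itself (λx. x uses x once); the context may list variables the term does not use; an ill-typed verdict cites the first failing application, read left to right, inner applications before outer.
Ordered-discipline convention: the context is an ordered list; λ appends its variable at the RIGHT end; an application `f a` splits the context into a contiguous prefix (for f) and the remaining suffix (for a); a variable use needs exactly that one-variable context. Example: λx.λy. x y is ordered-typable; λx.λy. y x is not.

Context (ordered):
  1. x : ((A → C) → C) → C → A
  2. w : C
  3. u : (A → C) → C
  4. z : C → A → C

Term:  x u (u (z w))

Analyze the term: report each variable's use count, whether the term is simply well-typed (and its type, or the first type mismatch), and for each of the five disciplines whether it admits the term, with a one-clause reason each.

use counts: x ×1, w ×1, u ×2, z ×1
uses in reading order: x, u, u, z, w
typing: well-typed at A
ordered: ✗, u ×2 used more than once (contraction)
linear: ✗, u ×2 used more than once (contraction)
affine: ✗, u ×2 used more than once (contraction)
relevant: ✓, none of x, w, u, z goes unused
unrestricted: ✓, well-typed at A; no restrictions here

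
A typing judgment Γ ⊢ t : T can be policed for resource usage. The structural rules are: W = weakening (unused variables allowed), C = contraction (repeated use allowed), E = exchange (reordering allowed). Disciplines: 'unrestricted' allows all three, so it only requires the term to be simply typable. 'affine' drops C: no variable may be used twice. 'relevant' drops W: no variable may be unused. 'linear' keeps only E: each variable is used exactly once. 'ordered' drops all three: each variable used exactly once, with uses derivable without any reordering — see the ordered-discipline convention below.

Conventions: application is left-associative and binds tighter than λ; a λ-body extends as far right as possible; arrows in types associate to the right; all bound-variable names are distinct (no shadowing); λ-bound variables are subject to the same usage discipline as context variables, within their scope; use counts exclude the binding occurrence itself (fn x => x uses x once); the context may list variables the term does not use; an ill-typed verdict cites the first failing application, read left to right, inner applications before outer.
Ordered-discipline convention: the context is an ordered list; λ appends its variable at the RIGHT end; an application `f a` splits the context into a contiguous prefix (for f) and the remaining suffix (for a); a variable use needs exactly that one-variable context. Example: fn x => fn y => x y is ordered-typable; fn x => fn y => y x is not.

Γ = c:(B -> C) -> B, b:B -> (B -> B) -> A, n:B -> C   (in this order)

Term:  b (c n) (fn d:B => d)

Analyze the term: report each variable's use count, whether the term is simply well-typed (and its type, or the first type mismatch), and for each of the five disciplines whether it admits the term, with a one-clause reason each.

variable uses: c ×1; b ×1; n ×1; d (λ-bound) ×1
use order (left to right): b, c, n, d
typing: the term checks, with type A
ordered ✗ (needs exchange: uses follow b, c, n, d)
linear ✓ (each of c, b, n, d used exactly once)
affine ✓ (none of c, b, n, d used more than once)
relevant ✓ (at least one use each (c, b, n, d))
unrestricted ✓ (typability at A is all that's needed)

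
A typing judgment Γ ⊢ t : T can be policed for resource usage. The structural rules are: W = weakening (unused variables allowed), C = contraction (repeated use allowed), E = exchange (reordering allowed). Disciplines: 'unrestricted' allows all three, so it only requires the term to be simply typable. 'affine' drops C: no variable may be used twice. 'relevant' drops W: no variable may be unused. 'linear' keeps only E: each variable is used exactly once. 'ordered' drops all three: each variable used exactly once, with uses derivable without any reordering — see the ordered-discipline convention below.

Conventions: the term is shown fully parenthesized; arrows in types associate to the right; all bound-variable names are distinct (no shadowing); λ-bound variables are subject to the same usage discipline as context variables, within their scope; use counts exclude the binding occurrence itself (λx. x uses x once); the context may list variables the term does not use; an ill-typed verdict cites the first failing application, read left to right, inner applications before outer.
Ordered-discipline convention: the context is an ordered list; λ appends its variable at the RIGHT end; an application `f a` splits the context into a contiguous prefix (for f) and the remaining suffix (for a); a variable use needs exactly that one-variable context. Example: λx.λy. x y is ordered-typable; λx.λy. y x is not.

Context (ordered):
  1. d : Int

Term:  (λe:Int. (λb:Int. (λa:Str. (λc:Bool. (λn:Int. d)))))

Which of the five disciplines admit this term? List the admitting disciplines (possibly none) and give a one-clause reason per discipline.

admitting disciplines: affine, unrestricted
variable uses: d ×1, e (bound) ×0, b (bound) ×0, a (bound) ×0, c (bound) ×0, n (bound) ×0
order of uses: d
typing: well-typed — term : Int → Int → Str → Bool → Int → Int
ordered ✗ (needs weakening: e, b, a, c, n unused)
linear ✗ (needs weakening: e, b, a, c, n unused)
affine ✓ (no duplicate uses among d, e, b, a, c, n)
relevant ✗ (needs weakening: e, b, a, c, n unused)
unrestricted ✓ (simply typable at Int → Int → Str → Bool → Int → Int; W, C, E all held)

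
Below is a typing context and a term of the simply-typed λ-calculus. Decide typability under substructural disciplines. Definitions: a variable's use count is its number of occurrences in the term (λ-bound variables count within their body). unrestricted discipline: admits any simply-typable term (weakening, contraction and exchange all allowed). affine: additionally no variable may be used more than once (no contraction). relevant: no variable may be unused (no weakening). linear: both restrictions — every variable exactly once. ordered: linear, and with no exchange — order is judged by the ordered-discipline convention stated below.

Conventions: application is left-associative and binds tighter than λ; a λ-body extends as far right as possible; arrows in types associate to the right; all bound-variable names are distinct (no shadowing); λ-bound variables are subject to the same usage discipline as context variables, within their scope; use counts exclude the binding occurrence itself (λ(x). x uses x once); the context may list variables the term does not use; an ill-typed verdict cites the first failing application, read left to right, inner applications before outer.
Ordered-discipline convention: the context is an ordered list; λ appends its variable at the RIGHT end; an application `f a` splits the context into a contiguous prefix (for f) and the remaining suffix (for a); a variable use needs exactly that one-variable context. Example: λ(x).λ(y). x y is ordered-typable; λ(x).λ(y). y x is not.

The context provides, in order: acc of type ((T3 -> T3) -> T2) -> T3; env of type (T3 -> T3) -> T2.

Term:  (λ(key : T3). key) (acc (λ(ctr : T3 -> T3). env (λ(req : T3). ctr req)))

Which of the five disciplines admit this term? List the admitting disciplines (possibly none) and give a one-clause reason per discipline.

admitted in: ordered, linear, affine, relevant, unrestricted
usage: acc: 1; env: 1; key (bound): 1; ctr (bound): 1; req (bound): 1
use order (left to right): key, acc, env, ctr, req
typing: well-typed at T3
ordered: ✓, acc, env, key, ctr, req: once each, no exchange needed
linear: ✓, exactly-once usage across acc, env, key, ctr, req
affine: ✓, no duplicate uses among acc, env, key, ctr, req
relevant: ✓, at least one use each (acc, env, key, ctr, req)
unrestricted: ✓, simply typable at T3; W, C, E all held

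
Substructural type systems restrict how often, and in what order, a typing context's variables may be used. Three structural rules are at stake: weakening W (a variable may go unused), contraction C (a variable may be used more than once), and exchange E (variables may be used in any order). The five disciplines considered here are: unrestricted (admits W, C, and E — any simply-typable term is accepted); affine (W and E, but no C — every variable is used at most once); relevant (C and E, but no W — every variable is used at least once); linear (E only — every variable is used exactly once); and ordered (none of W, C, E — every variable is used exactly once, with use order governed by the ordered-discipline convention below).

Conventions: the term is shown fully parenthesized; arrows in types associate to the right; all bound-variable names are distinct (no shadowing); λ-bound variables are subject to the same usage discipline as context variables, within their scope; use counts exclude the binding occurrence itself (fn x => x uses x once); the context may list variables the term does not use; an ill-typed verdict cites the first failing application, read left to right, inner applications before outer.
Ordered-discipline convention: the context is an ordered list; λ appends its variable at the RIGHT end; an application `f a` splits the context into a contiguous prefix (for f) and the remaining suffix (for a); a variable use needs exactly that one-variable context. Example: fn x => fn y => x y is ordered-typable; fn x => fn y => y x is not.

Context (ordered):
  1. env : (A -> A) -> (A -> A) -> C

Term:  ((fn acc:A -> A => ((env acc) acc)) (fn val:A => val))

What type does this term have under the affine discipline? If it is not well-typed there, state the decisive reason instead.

not well-typed under affine — repeated use of acc ×2
variable uses: env ×1, acc [bound] ×2, val [bound] ×1
uses in reading order: env, acc, acc, val
typing: ✓ — C
across the five disciplines: ordered ✗ | linear ✗ | affine ✗ | relevant ✓ | unrestricted ✓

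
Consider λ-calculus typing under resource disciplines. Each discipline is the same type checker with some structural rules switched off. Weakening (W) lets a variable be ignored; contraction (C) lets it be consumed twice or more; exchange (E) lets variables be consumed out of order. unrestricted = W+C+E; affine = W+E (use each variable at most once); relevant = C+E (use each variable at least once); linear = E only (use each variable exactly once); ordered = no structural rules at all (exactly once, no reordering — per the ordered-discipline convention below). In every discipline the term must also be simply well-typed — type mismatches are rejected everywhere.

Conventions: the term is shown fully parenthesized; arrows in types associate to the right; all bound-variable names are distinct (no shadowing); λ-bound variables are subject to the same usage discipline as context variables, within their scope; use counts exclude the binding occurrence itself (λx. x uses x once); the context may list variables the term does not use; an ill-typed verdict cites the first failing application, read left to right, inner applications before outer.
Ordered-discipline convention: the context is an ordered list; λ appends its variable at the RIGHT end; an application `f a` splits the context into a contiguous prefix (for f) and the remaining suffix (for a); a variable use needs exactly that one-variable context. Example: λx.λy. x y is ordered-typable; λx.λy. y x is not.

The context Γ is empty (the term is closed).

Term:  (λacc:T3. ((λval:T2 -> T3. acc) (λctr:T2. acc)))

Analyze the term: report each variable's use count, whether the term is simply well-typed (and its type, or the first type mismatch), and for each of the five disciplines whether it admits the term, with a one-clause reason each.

usage: acc (λ-bound): 2; val (λ-bound): 0; ctr (λ-bound): 0
left-to-right use order: acc, acc
typing: ✓ — T3 -> T3
ordered ✗ (repeated use of acc ×2; unused: val, ctr — weakening required)
linear ✗ (repeated use of acc ×2; unused: val, ctr — weakening required)
affine ✗ (repeated use of acc ×2)
relevant ✗ (unused: val, ctr — weakening required)
unrestricted ✓ (simply typable at T3 -> T3; W, C, E all held)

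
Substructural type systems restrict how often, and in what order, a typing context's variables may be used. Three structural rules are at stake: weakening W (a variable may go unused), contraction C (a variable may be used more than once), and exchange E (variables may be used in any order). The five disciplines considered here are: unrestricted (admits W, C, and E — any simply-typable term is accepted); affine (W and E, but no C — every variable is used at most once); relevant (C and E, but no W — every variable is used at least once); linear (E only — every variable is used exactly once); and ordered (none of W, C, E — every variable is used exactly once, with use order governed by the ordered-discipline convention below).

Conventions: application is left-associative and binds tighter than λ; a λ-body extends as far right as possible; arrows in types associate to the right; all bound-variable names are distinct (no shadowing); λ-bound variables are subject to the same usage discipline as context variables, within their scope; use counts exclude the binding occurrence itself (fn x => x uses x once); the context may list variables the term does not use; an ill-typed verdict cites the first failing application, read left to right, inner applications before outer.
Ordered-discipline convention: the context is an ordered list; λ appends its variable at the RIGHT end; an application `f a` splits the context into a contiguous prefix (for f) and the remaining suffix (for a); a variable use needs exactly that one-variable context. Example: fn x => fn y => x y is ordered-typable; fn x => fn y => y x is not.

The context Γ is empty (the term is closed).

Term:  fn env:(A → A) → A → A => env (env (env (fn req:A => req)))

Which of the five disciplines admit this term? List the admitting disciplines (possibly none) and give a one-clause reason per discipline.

admitted in: relevant, unrestricted
variable uses: env (λ-bound): 3×; req (λ-bound): 1×
use order (left to right): env, env, env, req
typing: well-typed at ((A → A) → A → A) → A → A
ordered: ✗ — uses contraction: env ×3
linear: ✗ — uses contraction: env ×3
affine: ✗ — uses contraction: env ×3
relevant: ✓ — env, req: all used, weakening unneeded
unrestricted: ✓ — simply typable at ((A → A) → A → A) → A → A; W, C, E all held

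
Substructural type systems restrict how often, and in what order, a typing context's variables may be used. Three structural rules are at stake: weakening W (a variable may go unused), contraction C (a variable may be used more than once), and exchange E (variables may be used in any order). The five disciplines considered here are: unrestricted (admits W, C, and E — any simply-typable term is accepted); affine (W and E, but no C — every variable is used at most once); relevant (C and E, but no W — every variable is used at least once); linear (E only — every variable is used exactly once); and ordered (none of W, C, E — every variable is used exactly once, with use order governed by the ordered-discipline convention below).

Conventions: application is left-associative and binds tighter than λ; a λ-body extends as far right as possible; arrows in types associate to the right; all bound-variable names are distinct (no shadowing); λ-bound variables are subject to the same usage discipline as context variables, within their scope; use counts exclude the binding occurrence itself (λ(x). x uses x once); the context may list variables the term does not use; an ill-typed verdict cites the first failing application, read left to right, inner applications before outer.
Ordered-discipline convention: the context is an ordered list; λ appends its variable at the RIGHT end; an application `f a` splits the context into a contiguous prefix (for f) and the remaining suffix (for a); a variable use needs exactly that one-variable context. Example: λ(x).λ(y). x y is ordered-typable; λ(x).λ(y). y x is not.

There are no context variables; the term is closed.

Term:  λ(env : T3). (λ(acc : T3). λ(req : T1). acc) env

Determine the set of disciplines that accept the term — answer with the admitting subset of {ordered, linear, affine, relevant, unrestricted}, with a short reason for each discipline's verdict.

admitted by: affine, unrestricted
use counts: env (bound): 1×; acc (bound): 1×; req (bound): 0×
left-to-right use order: acc, env
typing: well-typed at T3 -> T1 -> T3
ordered: ✗ — unused: req — weakening required
linear: ✗ — unused: req — weakening required
affine: ✓ — at most one use each (env, acc, req)
relevant: ✗ — unused: req — weakening required
unrestricted: ✓ — typability at T3 -> T1 -> T3 is all that's needed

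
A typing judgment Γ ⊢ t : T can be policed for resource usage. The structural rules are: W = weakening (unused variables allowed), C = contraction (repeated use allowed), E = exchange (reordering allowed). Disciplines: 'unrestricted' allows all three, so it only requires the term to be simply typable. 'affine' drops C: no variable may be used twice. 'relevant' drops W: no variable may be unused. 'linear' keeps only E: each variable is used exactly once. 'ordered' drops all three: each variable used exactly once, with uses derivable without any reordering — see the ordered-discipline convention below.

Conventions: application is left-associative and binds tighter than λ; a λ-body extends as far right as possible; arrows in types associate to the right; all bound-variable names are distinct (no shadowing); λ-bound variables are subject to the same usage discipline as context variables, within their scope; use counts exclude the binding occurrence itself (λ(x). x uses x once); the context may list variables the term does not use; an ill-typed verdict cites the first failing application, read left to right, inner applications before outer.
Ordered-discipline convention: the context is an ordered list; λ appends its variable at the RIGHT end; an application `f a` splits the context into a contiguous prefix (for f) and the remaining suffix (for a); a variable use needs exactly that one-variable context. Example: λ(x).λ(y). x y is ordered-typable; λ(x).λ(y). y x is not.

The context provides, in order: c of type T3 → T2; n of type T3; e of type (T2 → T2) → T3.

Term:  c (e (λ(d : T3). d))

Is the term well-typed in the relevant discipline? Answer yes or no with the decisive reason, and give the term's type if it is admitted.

no — the type mismatch rejects it
use counts: c: 1, n: 0, e: 1, d [bound]: 1
left-to-right use order: c, e, d
typing: ill-typed: an application expects T2 → T2 but receives T3 → T3
per-discipline verdicts: ordered ✗ | linear ✗ | affine ✗ | relevant ✗ | unrestricted ✗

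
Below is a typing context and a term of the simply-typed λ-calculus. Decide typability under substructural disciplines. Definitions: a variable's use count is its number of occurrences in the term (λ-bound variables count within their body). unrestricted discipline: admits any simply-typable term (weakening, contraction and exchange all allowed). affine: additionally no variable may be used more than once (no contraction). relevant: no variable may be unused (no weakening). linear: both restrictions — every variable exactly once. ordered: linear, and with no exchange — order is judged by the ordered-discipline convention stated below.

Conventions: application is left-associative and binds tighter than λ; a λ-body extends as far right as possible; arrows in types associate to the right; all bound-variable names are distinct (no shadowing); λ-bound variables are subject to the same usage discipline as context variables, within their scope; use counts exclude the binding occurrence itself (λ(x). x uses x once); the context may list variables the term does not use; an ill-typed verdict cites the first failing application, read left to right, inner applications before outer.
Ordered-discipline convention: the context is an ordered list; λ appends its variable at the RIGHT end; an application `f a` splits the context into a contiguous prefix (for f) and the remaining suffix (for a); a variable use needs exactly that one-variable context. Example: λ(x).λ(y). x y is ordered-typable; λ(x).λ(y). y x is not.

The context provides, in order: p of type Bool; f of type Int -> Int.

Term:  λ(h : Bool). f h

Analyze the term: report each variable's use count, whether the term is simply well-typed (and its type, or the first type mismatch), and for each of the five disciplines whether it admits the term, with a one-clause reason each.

counts: p ×0; f ×1; h (bound) ×1
use order (left to right): f, h
typing: ill-typed: argument of type Bool where Int is required
ordered: ✗, a type mismatch blocks all five
linear: ✗, the type mismatch rejects it
affine: ✗, not simply typable
relevant: ✗, fails simple typing
unrestricted: ✗, a type mismatch blocks all five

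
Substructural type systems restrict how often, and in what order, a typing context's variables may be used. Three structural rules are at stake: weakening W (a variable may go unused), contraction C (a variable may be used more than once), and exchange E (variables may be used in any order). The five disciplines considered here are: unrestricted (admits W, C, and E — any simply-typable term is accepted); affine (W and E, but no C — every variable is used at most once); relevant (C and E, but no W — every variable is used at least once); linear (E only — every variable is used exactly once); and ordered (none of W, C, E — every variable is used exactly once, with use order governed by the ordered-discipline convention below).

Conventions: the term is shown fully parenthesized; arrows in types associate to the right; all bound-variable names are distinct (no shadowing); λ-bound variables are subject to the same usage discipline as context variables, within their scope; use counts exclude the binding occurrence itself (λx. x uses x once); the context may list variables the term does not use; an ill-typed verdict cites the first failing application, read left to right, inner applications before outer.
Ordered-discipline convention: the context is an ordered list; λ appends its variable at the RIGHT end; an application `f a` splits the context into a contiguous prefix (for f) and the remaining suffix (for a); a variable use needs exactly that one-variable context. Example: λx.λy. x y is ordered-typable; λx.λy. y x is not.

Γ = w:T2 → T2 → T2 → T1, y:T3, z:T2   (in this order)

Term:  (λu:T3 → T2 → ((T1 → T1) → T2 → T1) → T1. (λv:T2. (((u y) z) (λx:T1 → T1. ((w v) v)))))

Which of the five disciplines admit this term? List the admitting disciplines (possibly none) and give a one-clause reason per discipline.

accepted by: unrestricted
use counts: w: 1; y: 1; z: 1; u (λ-bound): 1; v (λ-bound): 2; x (λ-bound): 0
order of uses: u, y, z, w, v, v
typing: well-typed at (T3 → T2 → ((T1 → T1) → T2 → T1) → T1) → T2 → T1
ordered ✗ (repeated use of v ×2; needs weakening: x unused)
linear ✗ (repeated use of v ×2; needs weakening: x unused)
affine ✗ (repeated use of v ×2)
relevant ✗ (needs weakening: x unused)
unrestricted ✓ (typability at (T3 → T2 → ((T1 → T1) → T2 → T1) → T1) → T2 → T1 is all that's needed)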